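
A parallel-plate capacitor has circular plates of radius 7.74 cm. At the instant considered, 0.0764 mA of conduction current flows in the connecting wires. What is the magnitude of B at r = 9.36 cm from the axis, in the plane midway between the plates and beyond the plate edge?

By continuity the displacement current in the gap matches the conduction current: I_d = 7.64×10^-5 A.
For r ≥ R the full I_d is enclosed: B = μ₀ I_d/(2πr) = (4π×10^-7)(7.64×10^-5)/(2π·0.0936) = 1.63×10^-10 T.

1.63×10^-10 T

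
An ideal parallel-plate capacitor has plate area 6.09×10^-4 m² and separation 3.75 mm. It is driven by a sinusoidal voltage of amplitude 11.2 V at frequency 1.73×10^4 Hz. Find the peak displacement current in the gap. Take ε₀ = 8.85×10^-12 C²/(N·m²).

1.75×10^-6 A

The displacement current equals the conduction current C dV/dt, which peaks at C V₀ ω.
With C = ε₀A/d = (8.85×10^-12)(6.09×10^-4)/(3.75×10^-3) = 1.437×10^-12 F and ω = 2πf = 1.087×10^5 rad/s, I_d,max = (1.437×10^-12)(11.2)(1.087×10^5) = 1.75×10^-6 A.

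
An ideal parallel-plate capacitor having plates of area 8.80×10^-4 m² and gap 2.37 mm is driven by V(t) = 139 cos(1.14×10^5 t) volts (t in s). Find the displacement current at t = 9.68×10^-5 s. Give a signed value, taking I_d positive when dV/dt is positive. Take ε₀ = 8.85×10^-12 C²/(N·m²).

5.20×10^-5 A

dV/dt = (139)(1.14×10^5)·−sin(11.0352) = 1.583×10^7 V/s.
I_d = C dV/dt with C = ε₀A/d = (8.85×10^-12)(8.80×10^-4)/(2.37×10^-3) = 3.286×10^-12 F, so I_d = (3.286×10^-12)(1.583×10^7) = 5.20×10^-5 A.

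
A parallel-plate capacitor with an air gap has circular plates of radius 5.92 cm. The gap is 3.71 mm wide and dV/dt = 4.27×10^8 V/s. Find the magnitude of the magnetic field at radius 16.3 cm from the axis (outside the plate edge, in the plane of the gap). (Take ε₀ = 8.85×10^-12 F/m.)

With E = V/d, dE/dt = 1.151×10^11 V/(m·s) and πR² = 0.01101 m², giving I_d = ε₀ πR² dE/dt = 0.01122 A.
With r > R the enclosed displacement current is the full I_d; B = μ₀ I_d / (2πr) = 1.38×10^-8 T.

1.38×10^-8 T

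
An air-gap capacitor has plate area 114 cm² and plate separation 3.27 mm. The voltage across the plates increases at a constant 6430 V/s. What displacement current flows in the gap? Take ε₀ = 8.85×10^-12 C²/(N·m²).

1.98×10^-7 A

The field between the plates is E = V/d, so dE/dt = (6430)/(3.27×10^-3 m) = 1.966×10^6 V/(m·s).
I_d = ε₀ A (dE/dt) = (8.85×10^-12)(0.0114)(1.966×10^6) = 1.98×10^-7 A.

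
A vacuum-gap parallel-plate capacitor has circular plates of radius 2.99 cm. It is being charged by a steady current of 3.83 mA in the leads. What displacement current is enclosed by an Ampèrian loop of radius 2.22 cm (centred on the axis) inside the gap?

2.11×10^-3 A

No conduction current crosses the gap, so I_d there equals the 3.83×10^-3 A in the leads.
Since J_d is uniform, the enclosed fraction is (r/R)² = 0.5513, giving I_d,enc = 2.11×10^-3 A.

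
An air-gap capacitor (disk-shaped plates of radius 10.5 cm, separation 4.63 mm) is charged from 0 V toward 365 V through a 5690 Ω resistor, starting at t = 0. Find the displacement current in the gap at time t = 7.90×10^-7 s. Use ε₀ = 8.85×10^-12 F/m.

7.88×10^-3 A

C = ε₀A/d = (8.85×10^-12)(0.03464)/(4.63×10^-3) = 6.621×10^-11 F, so τ = RC = 3.767×10^-7 s.
The conduction current is I(t) = (V₀/R) e^(−t/τ), and the displacement current between the plates equals it.
t/τ = 2.097; I_d = (365/5690) · e^(−2.097) = (0.06415)(0.1228) = 7.88×10^-3 A.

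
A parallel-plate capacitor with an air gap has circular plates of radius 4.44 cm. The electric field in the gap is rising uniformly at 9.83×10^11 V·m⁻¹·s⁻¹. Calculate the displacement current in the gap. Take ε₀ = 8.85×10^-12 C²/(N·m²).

0.0539 A

The displacement current is ε₀ times dΦ_E/dt = ε₀ A dE/dt = (8.85×10^-12)(6.193×10^-3)(9.83×10^11) = 0.0539 A.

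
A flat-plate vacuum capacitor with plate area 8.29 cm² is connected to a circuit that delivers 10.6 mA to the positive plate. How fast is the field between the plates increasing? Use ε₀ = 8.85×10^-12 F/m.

1.44×10^12 V/(m·s)

Charge continuity gives I_d = I = 0.0106 A between the plates.
Then dE/dt = I_d/(ε₀A) = 1.44×10^12 V/(m·s).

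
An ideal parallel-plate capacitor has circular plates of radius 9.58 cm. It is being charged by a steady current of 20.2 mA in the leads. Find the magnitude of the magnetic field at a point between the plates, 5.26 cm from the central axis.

2.32×10^-8 T

By continuity the displacement current in the gap matches the conduction current: I_d = 0.0202 A.
∮B·dl = μ₀ I_d,enc with I_d,enc = I_d r²/R² = 6.090×10^-3 A; so B = μ₀ I_d,enc/(2πr) = 2.32×10^-8 T.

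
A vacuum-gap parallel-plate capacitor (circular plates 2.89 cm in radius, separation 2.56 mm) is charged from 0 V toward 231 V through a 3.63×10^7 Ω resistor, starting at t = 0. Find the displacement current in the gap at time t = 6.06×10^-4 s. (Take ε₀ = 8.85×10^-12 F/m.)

C = ε₀A/d = (8.85×10^-12)(2.624×10^-3)/(2.56×10^-3) = 9.071×10^-12 F and τ = RC = 3.293×10^-4 s. I_d in the gap equals the RC charging current.
I_d(t) = (V₀/R) e^(−t/τ) = 6.364×10^-6 · e^(−1.840) = 1.01×10^-6 A.

1.01×10^-6 A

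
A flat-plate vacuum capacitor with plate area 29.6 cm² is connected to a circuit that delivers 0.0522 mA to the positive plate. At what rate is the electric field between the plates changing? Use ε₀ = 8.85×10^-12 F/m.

By continuity, I_d in the gap equals the 0.0522 mA flowing in the wire.
Inverting I_d = ε₀ A dE/dt gives dE/dt = 5.22×10^-5 / (8.85×10^-12 · 2.96×10^-3) = 1.99×10^9 V/(m·s).

1.99×10^9 V/(m·s)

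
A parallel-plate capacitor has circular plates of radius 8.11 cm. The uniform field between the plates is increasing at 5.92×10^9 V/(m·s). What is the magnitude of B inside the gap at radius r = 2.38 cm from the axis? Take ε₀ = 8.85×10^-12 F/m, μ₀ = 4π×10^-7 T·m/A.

7.83×10^-10 T

I_d = ε₀ dΦ_E/dt = ε₀ πR² (dE/dt) = (8.85×10^-12)(0.02066)(5.92×10^9) = 1.082×10^-3 A through the full plate area.
∮B·dl = μ₀ I_d,enc with I_d,enc = I_d r²/R² = 9.318×10^-5 A; so B = μ₀ I_d,enc/(2πr) = 7.83×10^-10 T.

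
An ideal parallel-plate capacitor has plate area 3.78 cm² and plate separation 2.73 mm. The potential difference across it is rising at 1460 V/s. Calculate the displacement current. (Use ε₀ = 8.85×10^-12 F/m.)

C = ε₀A/d = (8.85×10^-12)(3.78×10^-4)/(2.73×10^-3) = 1.225×10^-12 F.
I_d = C dV/dt = (1.225×10^-12)(1460) = 1.79×10^-9 A.

1.79×10^-9 A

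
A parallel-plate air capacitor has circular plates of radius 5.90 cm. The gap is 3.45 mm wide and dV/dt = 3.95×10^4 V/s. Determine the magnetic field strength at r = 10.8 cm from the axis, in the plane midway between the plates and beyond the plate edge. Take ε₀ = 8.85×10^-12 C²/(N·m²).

2.05×10^-12 T

I_d = C dV/dt with C = ε₀πR²/d = 2.806×10^-11 F, so I_d = (2.806×10^-11)(3.95×10^4) = 1.108×10^-6 A.
For r ≥ R the full I_d is enclosed: B = μ₀ I_d/(2πr) = (4π×10^-7)(1.108×10^-6)/(2π·0.108) = 2.05×10^-12 T.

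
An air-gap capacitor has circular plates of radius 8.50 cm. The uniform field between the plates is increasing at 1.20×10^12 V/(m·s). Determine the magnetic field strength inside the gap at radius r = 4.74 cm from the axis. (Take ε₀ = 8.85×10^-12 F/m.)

Through the whole plate area (πR² = 0.02270 m²), I_d = ε₀ πR² dE/dt = 0.2411 A.
∮B·dl = μ₀ I_d,enc with I_d,enc = I_d r²/R² = 0.07497 A; so B = μ₀ I_d,enc/(2πr) = 3.16×10^-7 T.

3.16×10^-7 T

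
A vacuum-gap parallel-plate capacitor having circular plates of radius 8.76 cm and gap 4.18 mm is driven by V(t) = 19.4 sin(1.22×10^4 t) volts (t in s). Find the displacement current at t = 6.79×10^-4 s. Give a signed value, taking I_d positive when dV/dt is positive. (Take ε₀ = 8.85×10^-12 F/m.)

-5.03×10^-6 A

dE/dt = (V₀ω/d)·cos(ωt) with ωt = 8.2838 rad: (19.4)(1.22×10^4)(-0.4167)/(4.18×10^-3) = -2.359×10^7 V/(m·s).
I_d = ε₀ A dE/dt = (8.85×10^-12)(0.02411)(-2.359×10^7) = -5.03×10^-6 A.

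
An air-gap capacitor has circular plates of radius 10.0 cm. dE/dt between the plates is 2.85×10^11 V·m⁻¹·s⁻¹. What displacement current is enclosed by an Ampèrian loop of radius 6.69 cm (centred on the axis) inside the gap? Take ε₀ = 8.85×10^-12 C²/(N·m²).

I_d = ε₀ dΦ_E/dt = ε₀ πR² (dE/dt) = (8.85×10^-12)(0.03142)(2.85×10^11) = 0.07925 A through the full plate area.
The field is uniform, so I_d,enc = I_d (r/R)² = (0.07925)(6.69/10.0)² = 0.0355 A.

0.0355 A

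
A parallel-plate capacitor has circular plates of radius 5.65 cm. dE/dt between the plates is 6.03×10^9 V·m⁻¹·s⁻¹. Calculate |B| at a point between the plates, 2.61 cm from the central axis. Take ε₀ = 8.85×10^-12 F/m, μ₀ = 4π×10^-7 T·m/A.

Through the whole plate area (πR² = 0.01003 m²), I_d = ε₀ πR² dE/dt = 5.353×10^-4 A.
For r < R the Ampère–Maxwell law gives B(2πr) = μ₀ I_d (r²/R²), so B = μ₀ I_d r/(2πR²) = (4π×10^-7)(5.353×10^-4)(0.0261)/(2π·0.0565²) = 8.75×10^-10 T.

8.75×10^-10 T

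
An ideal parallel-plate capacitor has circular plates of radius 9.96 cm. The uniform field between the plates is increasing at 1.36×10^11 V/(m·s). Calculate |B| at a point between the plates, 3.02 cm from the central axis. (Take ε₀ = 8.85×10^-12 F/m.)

Total displacement current: I_d = ε₀(πR²)(dE/dt) = (8.85×10^-12)(0.03117)(1.36×10^11) = 0.03752 A.
An Ampèrian loop of radius r encloses a fraction (r/R)² of I_d. Then B·2πr = μ₀ I_d (r/R)², giving B = μ₀ I_d r/(2πR²) = 2.28×10^-8 T.

2.28×10^-8 T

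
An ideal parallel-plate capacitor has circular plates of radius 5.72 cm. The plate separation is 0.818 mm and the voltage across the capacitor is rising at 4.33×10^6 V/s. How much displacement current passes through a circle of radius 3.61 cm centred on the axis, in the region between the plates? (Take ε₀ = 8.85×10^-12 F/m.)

1.92×10^-4 A

I_d = C dV/dt with C = ε₀πR²/d = 1.112×10^-10 F, so I_d = (1.112×10^-10)(4.33×10^6) = 4.815×10^-4 A.
The field is uniform, so I_d,enc = I_d (r/R)² = (4.815×10^-4)(3.61/5.72)² = 1.92×10^-4 A.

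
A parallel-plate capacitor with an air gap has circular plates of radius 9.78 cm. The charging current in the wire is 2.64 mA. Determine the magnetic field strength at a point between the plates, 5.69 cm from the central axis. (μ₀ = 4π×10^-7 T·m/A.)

By continuity the displacement current in the gap matches the conduction current: I_d = 2.64×10^-3 A.
An Ampèrian loop of radius r encloses a fraction (r/R)² of I_d. Then B·2πr = μ₀ I_d (r/R)², giving B = μ₀ I_d r/(2πR²) = 3.14×10^-9 T.

3.14×10^-9 T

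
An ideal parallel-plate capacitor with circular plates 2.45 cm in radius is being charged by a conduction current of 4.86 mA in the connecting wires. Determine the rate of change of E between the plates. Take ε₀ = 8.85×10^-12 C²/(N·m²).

2.91×10^11 V/(m·s)

Charge continuity gives I_d = I = 4.86×10^-3 A between the plates.
Since I_d = ε₀ A dE/dt, dE/dt = I_d/(ε₀A) = (4.86×10^-3)/((8.85×10^-12)(1.886×10^-3)) = 2.91×10^11 V/(m·s).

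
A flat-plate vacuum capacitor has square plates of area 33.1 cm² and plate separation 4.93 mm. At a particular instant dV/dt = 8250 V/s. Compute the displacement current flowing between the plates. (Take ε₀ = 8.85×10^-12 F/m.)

4.90×10^-8 A

E = V/d so dE/dt = (dV/dt)/d = 1.673×10^6 V/(m·s), and I_d = ε₀ A dE/dt = (8.85×10^-12)(3.31×10^-3)(1.673×10^6) = 4.90×10^-8 A.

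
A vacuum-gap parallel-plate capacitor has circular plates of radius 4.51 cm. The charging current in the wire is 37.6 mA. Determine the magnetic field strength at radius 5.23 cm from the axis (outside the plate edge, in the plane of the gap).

1.44×10^-7 T

By continuity the displacement current in the gap matches the conduction current: I_d = 0.0376 A.
With r > R the enclosed displacement current is the full I_d; B = μ₀ I_d / (2πr) = 1.44×10^-7 T.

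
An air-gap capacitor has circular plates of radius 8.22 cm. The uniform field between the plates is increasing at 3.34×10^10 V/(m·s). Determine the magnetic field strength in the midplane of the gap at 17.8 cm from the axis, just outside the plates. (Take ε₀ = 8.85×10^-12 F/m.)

7.05×10^-9 T

Total displacement current: I_d = ε₀(πR²)(dE/dt) = (8.85×10^-12)(0.02123)(3.34×10^10) = 6.275×10^-3 A.
With r > R the enclosed displacement current is the full I_d; B = μ₀ I_d / (2πr) = 7.05×10^-9 T.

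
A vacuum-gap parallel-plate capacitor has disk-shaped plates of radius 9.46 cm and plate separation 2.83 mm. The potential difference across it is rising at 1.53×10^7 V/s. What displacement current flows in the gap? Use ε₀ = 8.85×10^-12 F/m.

1.35×10^-3 A

C = ε₀A/d = (8.85×10^-12)(0.02811)/(2.83×10^-3) = 8.791×10^-11 F.
I_d = C dV/dt = (8.791×10^-11)(1.53×10^7) = 1.35×10^-3 A.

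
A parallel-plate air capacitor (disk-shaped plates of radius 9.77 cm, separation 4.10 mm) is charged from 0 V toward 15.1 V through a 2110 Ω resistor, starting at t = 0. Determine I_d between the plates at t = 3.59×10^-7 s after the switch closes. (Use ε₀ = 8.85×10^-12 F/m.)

With C = ε₀A/d = (8.85×10^-12)(0.02999)/(4.10×10^-3) = 6.473×10^-11 F, the time constant is τ = RC = 1.366×10^-7 s, so t/τ = 2.628 and e^(−t/τ) = 0.07222.
I_d = I_cond = (V₀/R) e^(−t/τ) = (7.156×10^-3)(0.07222) = 5.17×10^-4 A.

5.17×10^-4 A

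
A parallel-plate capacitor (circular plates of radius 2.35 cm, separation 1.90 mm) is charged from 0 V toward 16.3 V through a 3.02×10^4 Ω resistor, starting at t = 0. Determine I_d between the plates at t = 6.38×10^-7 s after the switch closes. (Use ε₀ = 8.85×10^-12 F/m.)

With C = ε₀A/d = (8.85×10^-12)(1.735×10^-3)/(1.90×10^-3) = 8.081×10^-12 F, the time constant is τ = RC = 2.440×10^-7 s, so t/τ = 2.615 and e^(−t/τ) = 0.07317.
I_d = I_cond = (V₀/R) e^(−t/τ) = (5.397×10^-4)(0.07317) = 3.95×10^-5 A.

3.95×10^-5 A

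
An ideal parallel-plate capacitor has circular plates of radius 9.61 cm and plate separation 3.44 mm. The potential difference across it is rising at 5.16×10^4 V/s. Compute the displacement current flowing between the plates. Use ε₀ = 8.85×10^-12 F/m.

3.85×10^-6 A

The field between the plates is E = V/d, so dE/dt = (5.16×10^4)/(3.44×10^-3 m) = 1.500×10^7 V/(m·s).
I_d = ε₀ A (dE/dt) = (8.85×10^-12)(0.02901)(1.500×10^7) = 3.85×10^-6 A.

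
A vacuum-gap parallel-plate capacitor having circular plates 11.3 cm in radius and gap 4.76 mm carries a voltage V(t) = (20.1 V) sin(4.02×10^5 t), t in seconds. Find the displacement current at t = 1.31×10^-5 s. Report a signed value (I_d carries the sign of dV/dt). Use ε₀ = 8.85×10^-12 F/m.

C = ε₀A/d = (8.85×10^-12)(0.04011)/(4.76×10^-3) = 7.457×10^-11 F. dV/dt = V₀ω·cos(ωt); at ωt = 5.2662 rad this factor is 0.5259.
I_d = C dV/dt = (7.457×10^-11)(20.1)(4.02×10^5)(0.5259) = 3.17×10^-4 A.

3.17×10^-4 A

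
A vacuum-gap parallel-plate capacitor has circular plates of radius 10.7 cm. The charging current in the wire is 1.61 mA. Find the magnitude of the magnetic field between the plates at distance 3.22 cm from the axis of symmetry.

Between the plates the displacement current equals the wire current: I_d = 1.61 mA = 1.61×10^-3 A.
∮B·dl = μ₀ I_d,enc with I_d,enc = I_d r²/R² = 1.458×10^-4 A; so B = μ₀ I_d,enc/(2πr) = 9.06×10^-10 T.

9.06×10^-10 T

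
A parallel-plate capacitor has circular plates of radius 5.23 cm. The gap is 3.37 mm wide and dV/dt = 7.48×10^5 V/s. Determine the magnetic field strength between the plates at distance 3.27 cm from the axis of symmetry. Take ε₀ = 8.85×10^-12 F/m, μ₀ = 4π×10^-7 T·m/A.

dE/dt = (dV/dt)/d = 2.220×10^8 V/(m·s); I_d = ε₀(πR²)(dE/dt) = (8.85×10^-12)(8.593×10^-3)(2.220×10^8) = 1.688×10^-5 A.
An Ampèrian loop of radius r encloses a fraction (r/R)² of I_d. Then B·2πr = μ₀ I_d (r/R)², giving B = μ₀ I_d r/(2πR²) = 4.04×10^-11 T.

4.04×10^-11 T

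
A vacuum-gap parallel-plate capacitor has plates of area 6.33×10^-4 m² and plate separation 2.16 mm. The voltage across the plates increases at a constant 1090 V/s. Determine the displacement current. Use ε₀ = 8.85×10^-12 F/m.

2.83×10^-9 A

C = ε₀A/d = (8.85×10^-12)(6.33×10^-4)/(2.16×10^-3) = 2.594×10^-12 F.
I_d = C dV/dt = (2.594×10^-12)(1090) = 2.83×10^-9 A.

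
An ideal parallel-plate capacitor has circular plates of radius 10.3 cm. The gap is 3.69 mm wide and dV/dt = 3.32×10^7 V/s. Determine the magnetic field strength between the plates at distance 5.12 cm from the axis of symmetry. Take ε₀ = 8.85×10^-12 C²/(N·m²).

dE/dt = (dV/dt)/d = 8.997×10^9 V/(m·s); I_d = ε₀(πR²)(dE/dt) = (8.85×10^-12)(0.03333)(8.997×10^9) = 2.654×10^-3 A.
For r < R the Ampère–Maxwell law gives B(2πr) = μ₀ I_d (r²/R²), so B = μ₀ I_d r/(2πR²) = (4π×10^-7)(2.654×10^-3)(0.0512)/(2π·0.103²) = 2.56×10^-9 T.

2.56×10^-9 T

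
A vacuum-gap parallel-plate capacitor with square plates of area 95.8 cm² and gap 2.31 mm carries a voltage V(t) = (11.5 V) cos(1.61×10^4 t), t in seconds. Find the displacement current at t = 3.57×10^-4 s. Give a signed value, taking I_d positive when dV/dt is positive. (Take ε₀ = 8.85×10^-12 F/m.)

C = ε₀A/d = (8.85×10^-12)(9.58×10^-3)/(2.31×10^-3) = 3.670×10^-11 F. dV/dt = V₀ω·−sin(ωt); at ωt = 5.7477 rad this factor is 0.5103.
I_d = C dV/dt = (3.670×10^-11)(11.5)(1.61×10^4)(0.5103) = 3.47×10^-6 A.

3.47×10^-6 A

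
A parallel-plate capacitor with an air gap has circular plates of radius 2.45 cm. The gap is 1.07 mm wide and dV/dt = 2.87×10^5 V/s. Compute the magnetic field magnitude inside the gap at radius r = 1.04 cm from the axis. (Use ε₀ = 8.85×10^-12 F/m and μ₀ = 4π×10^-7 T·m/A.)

1.55×10^-11 T

dE/dt = (dV/dt)/d = 2.682×10^8 V/(m·s); I_d = ε₀(πR²)(dE/dt) = (8.85×10^-12)(1.886×10^-3)(2.682×10^8) = 4.477×10^-6 A.
For r < R the Ampère–Maxwell law gives B(2πr) = μ₀ I_d (r²/R²), so B = μ₀ I_d r/(2πR²) = (4π×10^-7)(4.477×10^-6)(0.0104)/(2π·0.0245²) = 1.55×10^-11 T.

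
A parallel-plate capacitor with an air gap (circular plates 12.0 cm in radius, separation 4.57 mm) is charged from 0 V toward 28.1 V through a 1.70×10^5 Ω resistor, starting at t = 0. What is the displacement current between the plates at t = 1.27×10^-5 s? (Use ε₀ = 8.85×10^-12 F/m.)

With C = ε₀A/d = (8.85×10^-12)(0.04524)/(4.57×10^-3) = 8.761×10^-11 F, the time constant is τ = RC = 1.489×10^-5 s, so t/τ = 0.8529 and e^(−t/τ) = 0.4262.
I_d = I_cond = (V₀/R) e^(−t/τ) = (1.653×10^-4)(0.4262) = 7.05×10^-5 A.

7.05×10^-5 A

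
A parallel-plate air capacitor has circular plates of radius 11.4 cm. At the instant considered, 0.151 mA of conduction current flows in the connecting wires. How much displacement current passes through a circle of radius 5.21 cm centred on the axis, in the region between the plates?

By continuity the displacement current in the gap matches the conduction current: I_d = 1.51×10^-4 A.
Through an area πr² the displacement current is I_d·(πr²/πR²) = I_d (r/R)² = 3.15×10^-5 A.

3.15×10^-5 A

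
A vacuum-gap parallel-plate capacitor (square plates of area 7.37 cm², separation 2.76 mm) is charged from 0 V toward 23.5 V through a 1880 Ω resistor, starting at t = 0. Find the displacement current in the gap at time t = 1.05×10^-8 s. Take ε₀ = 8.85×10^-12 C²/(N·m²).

1.18×10^-3 A

With C = ε₀A/d = (8.85×10^-12)(7.37×10^-4)/(2.76×10^-3) = 2.363×10^-12 F, the time constant is τ = RC = 4.442×10^-9 s, so t/τ = 2.364 and e^(−t/τ) = 0.09404.
I_d = I_cond = (V₀/R) e^(−t/τ) = (0.01250)(0.09404) = 1.18×10^-3 A.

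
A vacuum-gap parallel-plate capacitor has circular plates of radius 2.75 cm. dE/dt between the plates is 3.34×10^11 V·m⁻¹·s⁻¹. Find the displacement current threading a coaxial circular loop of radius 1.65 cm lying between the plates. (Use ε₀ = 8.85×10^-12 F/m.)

I_d = ε₀ dΦ_E/dt = ε₀ πR² (dE/dt) = (8.85×10^-12)(2.376×10^-3)(3.34×10^11) = 7.023×10^-3 A through the full plate area.
Since J_d is uniform, the enclosed fraction is (r/R)² = 0.3600, giving I_d,enc = 2.53×10^-3 A.

2.53×10^-3 A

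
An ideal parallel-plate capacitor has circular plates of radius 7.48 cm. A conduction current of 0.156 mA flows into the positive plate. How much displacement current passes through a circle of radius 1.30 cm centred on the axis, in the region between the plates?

Between the plates the displacement current equals the wire current: I_d = 0.156 mA = 1.56×10^-4 A.
Through an area πr² the displacement current is I_d·(πr²/πR²) = I_d (r/R)² = 4.71×10^-6 A.

4.71×10^-6 A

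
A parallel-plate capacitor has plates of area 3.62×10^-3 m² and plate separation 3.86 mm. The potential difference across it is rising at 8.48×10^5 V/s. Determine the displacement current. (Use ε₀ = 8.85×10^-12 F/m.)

7.04×10^-6 A

E = V/d so dE/dt = (dV/dt)/d = 2.197×10^8 V/(m·s), and I_d = ε₀ A dE/dt = (8.85×10^-12)(3.62×10^-3)(2.197×10^8) = 7.04×10^-6 A.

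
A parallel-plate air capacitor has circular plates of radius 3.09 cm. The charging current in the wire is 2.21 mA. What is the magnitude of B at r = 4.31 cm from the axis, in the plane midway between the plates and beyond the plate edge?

1.03×10^-8 T

No conduction current crosses the gap, so I_d there equals the 2.21×10^-3 A in the leads.
With r > R the enclosed displacement current is the full I_d; B = μ₀ I_d / (2πr) = 1.03×10^-8 T.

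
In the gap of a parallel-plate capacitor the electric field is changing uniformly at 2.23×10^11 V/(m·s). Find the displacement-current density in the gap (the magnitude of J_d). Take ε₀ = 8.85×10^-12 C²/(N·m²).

J_d = ε₀ ∂E/∂t, so J_d = 1.97 A/m².

1.97 A/m²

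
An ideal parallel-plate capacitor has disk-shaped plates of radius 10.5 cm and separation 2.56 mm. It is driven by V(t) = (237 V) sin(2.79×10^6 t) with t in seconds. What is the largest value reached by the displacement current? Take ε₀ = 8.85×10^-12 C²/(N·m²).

0.0792 A

C = ε₀A/d = (8.85×10^-12)(0.03464)/(2.56×10^-3) = 1.198×10^-10 F; ω = 2.79×10^6 rad/s.
I_d = C dV/dt, so |I_d|_max = C V₀ ω = (1.198×10^-10)(237)(2.79×10^6) = 0.0792 A.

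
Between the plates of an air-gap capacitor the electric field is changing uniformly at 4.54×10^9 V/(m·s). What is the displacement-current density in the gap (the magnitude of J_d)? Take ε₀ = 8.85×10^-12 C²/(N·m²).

J_d = ε₀ ∂E/∂t, so J_d = 0.0402 A/m².

0.0402 A/m²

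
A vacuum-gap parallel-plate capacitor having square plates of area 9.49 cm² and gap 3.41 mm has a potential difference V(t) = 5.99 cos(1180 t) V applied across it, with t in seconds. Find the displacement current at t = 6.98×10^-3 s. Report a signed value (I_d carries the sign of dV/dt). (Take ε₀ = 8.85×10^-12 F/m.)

-1.62×10^-8 A

dE/dt = (V₀ω/d)·−sin(ωt) with ωt = 8.2364 rad: (5.99)(1180)(-0.9278)/(3.41×10^-3) = -1.923×10^6 V/(m·s).
I_d = ε₀ A dE/dt = (8.85×10^-12)(9.49×10^-4)(-1.923×10^6) = -1.62×10^-8 A.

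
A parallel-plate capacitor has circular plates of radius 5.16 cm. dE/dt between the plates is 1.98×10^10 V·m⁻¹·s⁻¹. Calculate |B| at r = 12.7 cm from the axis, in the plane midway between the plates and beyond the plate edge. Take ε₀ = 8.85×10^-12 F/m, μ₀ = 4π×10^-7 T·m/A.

Total displacement current: I_d = ε₀(πR²)(dE/dt) = (8.85×10^-12)(8.365×10^-3)(1.98×10^10) = 1.466×10^-3 A.
Outside the plates the loop encloses all of I_d, so B·2πr = μ₀ I_d and B = 2.31×10^-9 T.

2.31×10^-9 T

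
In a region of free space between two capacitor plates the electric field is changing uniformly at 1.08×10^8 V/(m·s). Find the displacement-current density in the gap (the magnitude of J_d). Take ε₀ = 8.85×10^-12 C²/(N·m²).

J_d = ε₀ dE/dt = (8.85×10^-12)(1.08×10^8) = 9.56×10^-4 A/m².

9.56×10^-4 A/m²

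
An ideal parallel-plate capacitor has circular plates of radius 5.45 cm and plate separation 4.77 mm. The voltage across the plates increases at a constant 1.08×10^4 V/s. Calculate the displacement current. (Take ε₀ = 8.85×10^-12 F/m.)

1.87×10^-7 A

The displacement current equals the charging current C dV/dt. With C = ε₀A/d = (8.85×10^-12)(9.331×10^-3)/(4.77×10^-3) = 1.731×10^-11 F, I_d = (1.731×10^-11)(1.08×10^4) = 1.87×10^-7 A.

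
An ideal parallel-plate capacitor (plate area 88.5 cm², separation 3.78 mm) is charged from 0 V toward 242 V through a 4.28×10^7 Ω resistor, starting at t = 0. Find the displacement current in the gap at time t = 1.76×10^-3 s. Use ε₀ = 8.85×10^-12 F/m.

C = ε₀A/d = (8.85×10^-12)(8.85×10^-3)/(3.78×10^-3) = 2.072×10^-11 F and τ = RC = 8.868×10^-4 s. I_d in the gap equals the RC charging current.
I_d(t) = (V₀/R) e^(−t/τ) = 5.654×10^-6 · e^(−1.985) = 7.77×10^-7 A.

7.77×10^-7 A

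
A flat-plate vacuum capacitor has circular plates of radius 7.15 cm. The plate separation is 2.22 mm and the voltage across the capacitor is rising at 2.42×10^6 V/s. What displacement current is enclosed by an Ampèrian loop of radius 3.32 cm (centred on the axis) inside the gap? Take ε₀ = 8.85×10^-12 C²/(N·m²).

3.34×10^-5 A

I_d = C dV/dt with C = ε₀πR²/d = 6.402×10^-11 F, so I_d = (6.402×10^-11)(2.42×10^6) = 1.549×10^-4 A.
The field is uniform, so I_d,enc = I_d (r/R)² = (1.549×10^-4)(3.32/7.15)² = 3.34×10^-5 A.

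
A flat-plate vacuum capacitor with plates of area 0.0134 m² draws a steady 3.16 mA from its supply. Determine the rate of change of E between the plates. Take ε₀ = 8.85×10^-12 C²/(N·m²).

By continuity, I_d in the gap equals the 3.16 mA flowing in the wire.
Since I_d = ε₀ A dE/dt, dE/dt = I_d/(ε₀A) = (3.16×10^-3)/((8.85×10^-12)(0.0134)) = 2.66×10^10 V/(m·s).

2.66×10^10 V/(m·s)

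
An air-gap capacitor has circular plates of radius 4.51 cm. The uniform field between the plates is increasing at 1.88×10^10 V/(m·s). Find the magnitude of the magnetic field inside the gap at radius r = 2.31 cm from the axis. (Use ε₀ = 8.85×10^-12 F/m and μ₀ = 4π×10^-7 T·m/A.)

Through the whole plate area (πR² = 6.390×10^-3 m²), I_d = ε₀ πR² dE/dt = 1.063×10^-3 A.
∮B·dl = μ₀ I_d,enc with I_d,enc = I_d r²/R² = 2.789×10^-4 A; so B = μ₀ I_d,enc/(2πr) = 2.41×10^-9 T.

2.41×10^-9 T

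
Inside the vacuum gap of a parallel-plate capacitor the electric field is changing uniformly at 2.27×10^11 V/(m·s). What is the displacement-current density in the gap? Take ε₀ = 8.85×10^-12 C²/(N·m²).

2.01 A/m²

The displacement-current density is ε₀ ∂E/∂t = (8.85×10^-12)(2.27×10^11) = 2.01 A/m².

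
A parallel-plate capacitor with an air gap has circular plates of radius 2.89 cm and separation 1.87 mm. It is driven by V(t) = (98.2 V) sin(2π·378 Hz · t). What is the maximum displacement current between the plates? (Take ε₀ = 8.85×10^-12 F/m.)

The displacement current equals the conduction current C dV/dt, which peaks at C V₀ ω.
With C = ε₀A/d = (8.85×10^-12)(2.624×10^-3)/(1.87×10^-3) = 1.242×10^-11 F and ω = 2πf = 2375 rad/s, I_d,max = (1.242×10^-11)(98.2)(2375) = 2.90×10^-6 A.

2.90×10^-6 A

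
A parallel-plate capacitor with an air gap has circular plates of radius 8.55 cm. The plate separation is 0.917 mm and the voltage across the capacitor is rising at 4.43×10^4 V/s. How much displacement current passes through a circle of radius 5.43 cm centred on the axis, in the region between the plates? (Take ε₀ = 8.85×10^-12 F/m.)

With E = V/d, dE/dt = 4.831×10^7 V/(m·s) and πR² = 0.02297 m², giving I_d = ε₀ πR² dE/dt = 9.821×10^-6 A.
Through an area πr² the displacement current is I_d·(πr²/πR²) = I_d (r/R)² = 3.96×10^-6 A.

3.96×10^-6 A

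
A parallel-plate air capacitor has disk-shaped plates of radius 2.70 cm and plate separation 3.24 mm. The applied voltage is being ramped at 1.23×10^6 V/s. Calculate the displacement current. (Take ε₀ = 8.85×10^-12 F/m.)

The field between the plates is E = V/d, so dE/dt = (1.23×10^6)/(3.24×10^-3 m) = 3.796×10^8 V/(m·s).
I_d = ε₀ A (dE/dt) = (8.85×10^-12)(2.290×10^-3)(3.796×10^8) = 7.69×10^-6 A.

7.69×10^-6 A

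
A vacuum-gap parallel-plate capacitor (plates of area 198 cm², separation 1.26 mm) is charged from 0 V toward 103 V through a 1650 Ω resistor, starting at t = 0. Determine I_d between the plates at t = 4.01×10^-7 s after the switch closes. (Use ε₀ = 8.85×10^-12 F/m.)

C = ε₀A/d = (8.85×10^-12)(0.0198)/(1.26×10^-3) = 1.391×10^-10 F, so τ = RC = 2.295×10^-7 s.
The conduction current is I(t) = (V₀/R) e^(−t/τ), and the displacement current between the plates equals it.
t/τ = 1.747; I_d = (103/1650) · e^(−1.747) = (0.06242)(0.1743) = 0.0109 A.

0.0109 A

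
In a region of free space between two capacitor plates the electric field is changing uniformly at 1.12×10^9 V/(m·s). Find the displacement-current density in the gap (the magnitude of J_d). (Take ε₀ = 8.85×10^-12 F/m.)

The displacement-current density is ε₀ ∂E/∂t = (8.85×10^-12)(1.12×10^9) = 9.91×10^-3 A/m².

9.91×10^-3 A/m²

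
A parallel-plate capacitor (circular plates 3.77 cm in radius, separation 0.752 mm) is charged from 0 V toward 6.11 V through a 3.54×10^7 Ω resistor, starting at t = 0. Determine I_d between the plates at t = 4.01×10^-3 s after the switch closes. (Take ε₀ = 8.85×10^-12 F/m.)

2.00×10^-8 A

C = ε₀A/d = (8.85×10^-12)(4.465×10^-3)/(7.52×10^-4) = 5.255×10^-11 F, so τ = RC = 1.860×10^-3 s.
The conduction current is I(t) = (V₀/R) e^(−t/τ), and the displacement current between the plates equals it.
t/τ = 2.156; I_d = (6.11/3.54×10^7) · e^(−2.156) = (1.726×10^-7)(0.1158) = 2.00×10^-8 A.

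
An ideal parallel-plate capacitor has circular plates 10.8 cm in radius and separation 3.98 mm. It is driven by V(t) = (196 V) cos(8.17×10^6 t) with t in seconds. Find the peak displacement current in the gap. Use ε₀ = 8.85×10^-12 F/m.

0.130 A

(dE/dt)_max = V₀ω/d = 4.023×10^11 V/(m·s); ω = 8.17×10^6 rad/s.
I_d,max = ε₀ A (dE/dt)_max = (8.85×10^-12)(0.03664)(4.023×10^11) = 0.130 A.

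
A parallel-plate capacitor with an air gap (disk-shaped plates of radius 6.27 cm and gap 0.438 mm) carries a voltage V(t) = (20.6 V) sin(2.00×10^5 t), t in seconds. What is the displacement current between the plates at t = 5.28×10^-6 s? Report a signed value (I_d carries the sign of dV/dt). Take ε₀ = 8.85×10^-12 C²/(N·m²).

C = ε₀A/d = (8.85×10^-12)(0.01235)/(4.38×10^-4) = 2.495×10^-10 F. dV/dt = V₀ω·cos(ωt); at ωt = 1.056 rad this factor is 0.4924.
I_d = C dV/dt = (2.495×10^-10)(20.6)(2.00×10^5)(0.4924) = 5.06×10^-4 A.

5.06×10^-4 A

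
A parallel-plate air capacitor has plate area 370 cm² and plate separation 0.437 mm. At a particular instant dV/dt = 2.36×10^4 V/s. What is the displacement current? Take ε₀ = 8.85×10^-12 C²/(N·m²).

The displacement current equals the charging current C dV/dt. With C = ε₀A/d = (8.85×10^-12)(0.0370)/(4.37×10^-4) = 7.493×10^-10 F, I_d = (7.493×10^-10)(2.36×10^4) = 1.77×10^-5 A.

1.77×10^-5 A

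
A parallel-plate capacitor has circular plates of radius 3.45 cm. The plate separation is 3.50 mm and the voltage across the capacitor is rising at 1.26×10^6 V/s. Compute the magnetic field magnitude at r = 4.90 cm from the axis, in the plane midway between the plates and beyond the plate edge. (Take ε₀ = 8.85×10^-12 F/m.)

4.86×10^-11 T

dE/dt = (dV/dt)/d = 3.600×10^8 V/(m·s); I_d = ε₀(πR²)(dE/dt) = (8.85×10^-12)(3.739×10^-3)(3.600×10^8) = 1.191×10^-5 A.
Outside the plates the loop encloses all of I_d, so B·2πr = μ₀ I_d and B = 4.86×10^-11 T.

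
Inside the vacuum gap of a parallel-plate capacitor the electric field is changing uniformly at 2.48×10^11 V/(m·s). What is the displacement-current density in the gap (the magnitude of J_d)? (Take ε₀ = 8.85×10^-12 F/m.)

J_d = ε₀ ∂E/∂t, so J_d = 2.19 A/m².

2.19 A/m²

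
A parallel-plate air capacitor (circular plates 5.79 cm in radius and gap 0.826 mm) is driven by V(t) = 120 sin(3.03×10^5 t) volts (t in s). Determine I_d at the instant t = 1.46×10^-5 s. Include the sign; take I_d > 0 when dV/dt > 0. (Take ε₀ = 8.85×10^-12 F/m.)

dE/dt = (V₀ω/d)·cos(ωt) with ωt = 4.4238 rad: (120)(3.03×10^5)(-0.2846)/(8.26×10^-4) = -1.253×10^10 V/(m·s).
I_d = ε₀ A dE/dt = (8.85×10^-12)(0.01053)(-1.253×10^10) = -1.17×10^-3 A.

-1.17×10^-3 A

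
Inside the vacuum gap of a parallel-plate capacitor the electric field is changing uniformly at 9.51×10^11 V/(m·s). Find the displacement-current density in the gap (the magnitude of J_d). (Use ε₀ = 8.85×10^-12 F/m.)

8.42 A/m²

J_d = ε₀ dE/dt = (8.85×10^-12)(9.51×10^11) = 8.42 A/m².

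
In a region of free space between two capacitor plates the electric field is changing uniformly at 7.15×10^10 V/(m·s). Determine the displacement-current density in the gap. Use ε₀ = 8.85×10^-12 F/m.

0.633 A/m²

J_d = ε₀ ∂E/∂t, so J_d = 0.633 A/m².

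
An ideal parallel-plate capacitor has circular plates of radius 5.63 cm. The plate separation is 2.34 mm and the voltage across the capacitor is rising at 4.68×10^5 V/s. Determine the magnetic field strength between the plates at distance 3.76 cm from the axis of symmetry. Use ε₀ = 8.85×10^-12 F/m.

dE/dt = (dV/dt)/d = 2.000×10^8 V/(m·s); I_d = ε₀(πR²)(dE/dt) = (8.85×10^-12)(9.958×10^-3)(2.000×10^8) = 1.763×10^-5 A.
An Ampèrian loop of radius r encloses a fraction (r/R)² of I_d. Then B·2πr = μ₀ I_d (r/R)², giving B = μ₀ I_d r/(2πR²) = 4.18×10^-11 T.

4.18×10^-11 T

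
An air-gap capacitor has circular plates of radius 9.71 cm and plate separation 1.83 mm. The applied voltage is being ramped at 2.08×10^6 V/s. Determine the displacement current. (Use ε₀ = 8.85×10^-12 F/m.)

2.98×10^-4 A

E = V/d so dE/dt = (dV/dt)/d = 1.137×10^9 V/(m·s), and I_d = ε₀ A dE/dt = (8.85×10^-12)(0.02962)(1.137×10^9) = 2.98×10^-4 A.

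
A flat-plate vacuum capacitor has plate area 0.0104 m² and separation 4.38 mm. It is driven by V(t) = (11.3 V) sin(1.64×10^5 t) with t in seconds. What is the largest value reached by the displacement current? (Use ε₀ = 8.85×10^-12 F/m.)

The displacement current equals the conduction current C dV/dt, which peaks at C V₀ ω.
With C = ε₀A/d = (8.85×10^-12)(0.0104)/(4.38×10^-3) = 2.101×10^-11 F and ω = 1.64×10^5 rad/s, I_d,max = (2.101×10^-11)(11.3)(1.64×10^5) = 3.89×10^-5 A.

3.89×10^-5 A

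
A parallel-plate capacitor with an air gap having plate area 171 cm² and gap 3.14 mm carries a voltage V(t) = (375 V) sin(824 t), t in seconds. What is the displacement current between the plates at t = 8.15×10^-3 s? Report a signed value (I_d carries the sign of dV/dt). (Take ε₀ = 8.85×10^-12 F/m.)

1.35×10^-5 A

C = ε₀A/d = (8.85×10^-12)(0.0171)/(3.14×10^-3) = 4.820×10^-11 F. dV/dt = V₀ω·cos(ωt); at ωt = 6.7156 rad this factor is 0.9080.
I_d = C dV/dt = (4.820×10^-11)(375)(824)(0.9080) = 1.35×10^-5 A.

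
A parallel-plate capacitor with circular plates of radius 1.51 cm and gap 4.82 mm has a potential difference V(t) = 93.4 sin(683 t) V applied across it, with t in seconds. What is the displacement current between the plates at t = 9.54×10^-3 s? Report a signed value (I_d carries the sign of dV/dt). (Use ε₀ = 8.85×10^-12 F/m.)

dV/dt = (93.4)(683)·cos(6.51582) = 6.207×10^4 V/s.
I_d = C dV/dt with C = ε₀A/d = (8.85×10^-12)(7.163×10^-4)/(4.82×10^-3) = 1.315×10^-12 F, so I_d = (1.315×10^-12)(6.207×10^4) = 8.16×10^-8 A.

8.16×10^-8 A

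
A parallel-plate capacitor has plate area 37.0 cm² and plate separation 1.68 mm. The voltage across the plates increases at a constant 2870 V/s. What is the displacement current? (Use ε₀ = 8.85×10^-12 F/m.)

C = ε₀A/d = (8.85×10^-12)(3.70×10^-3)/(1.68×10^-3) = 1.949×10^-11 F.
I_d = C dV/dt = (1.949×10^-11)(2870) = 5.59×10^-8 A.

5.59×10^-8 A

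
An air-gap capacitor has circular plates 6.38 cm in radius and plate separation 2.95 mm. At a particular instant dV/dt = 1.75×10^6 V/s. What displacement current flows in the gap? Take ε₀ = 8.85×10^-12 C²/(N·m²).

6.71×10^-5 A

The field between the plates is E = V/d, so dE/dt = (1.75×10^6)/(2.95×10^-3 m) = 5.932×10^8 V/(m·s).
I_d = ε₀ A (dE/dt) = (8.85×10^-12)(0.01279)(5.932×10^8) = 6.71×10^-5 A.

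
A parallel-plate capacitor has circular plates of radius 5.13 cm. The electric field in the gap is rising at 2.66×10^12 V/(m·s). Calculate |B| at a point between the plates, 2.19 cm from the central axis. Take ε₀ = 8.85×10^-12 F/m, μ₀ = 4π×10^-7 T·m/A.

3.24×10^-7 T

I_d = ε₀ dΦ_E/dt = ε₀ πR² (dE/dt) = (8.85×10^-12)(8.268×10^-3)(2.66×10^12) = 0.1946 A through the full plate area.
∮B·dl = μ₀ I_d,enc with I_d,enc = I_d r²/R² = 0.03546 A; so B = μ₀ I_d,enc/(2πr) = 3.24×10^-7 T.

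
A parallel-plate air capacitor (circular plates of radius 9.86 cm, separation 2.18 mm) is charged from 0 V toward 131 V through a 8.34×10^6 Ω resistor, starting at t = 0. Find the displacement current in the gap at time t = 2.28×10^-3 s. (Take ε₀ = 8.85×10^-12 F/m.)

With C = ε₀A/d = (8.85×10^-12)(0.03054)/(2.18×10^-3) = 1.240×10^-10 F, the time constant is τ = RC = 1.034×10^-3 s, so t/τ = 2.205 and e^(−t/τ) = 0.1103.
I_d = I_cond = (V₀/R) e^(−t/τ) = (1.571×10^-5)(0.1103) = 1.73×10^-6 A.

1.73×10^-6 A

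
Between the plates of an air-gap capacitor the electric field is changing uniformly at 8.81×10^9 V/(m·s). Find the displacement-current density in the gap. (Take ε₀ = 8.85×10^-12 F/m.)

J_d = ε₀ ∂E/∂t, so J_d = 0.0780 A/m².

0.0780 A/m²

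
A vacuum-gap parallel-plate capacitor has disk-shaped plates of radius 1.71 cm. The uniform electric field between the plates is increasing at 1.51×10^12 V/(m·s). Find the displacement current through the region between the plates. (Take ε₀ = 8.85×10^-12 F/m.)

I_d = ε₀ A (dE/dt) = (8.85×10^-12)(9.186×10^-4 m²)(1.51×10^12) = 0.0123 A.

0.0123 A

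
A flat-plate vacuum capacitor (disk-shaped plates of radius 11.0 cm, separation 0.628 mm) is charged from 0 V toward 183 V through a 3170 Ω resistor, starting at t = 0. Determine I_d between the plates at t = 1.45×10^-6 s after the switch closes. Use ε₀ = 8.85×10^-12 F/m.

0.0246 A

With C = ε₀A/d = (8.85×10^-12)(0.03801)/(6.28×10^-4) = 5.357×10^-10 F, the time constant is τ = RC = 1.698×10^-6 s, so t/τ = 0.8539 and e^(−t/τ) = 0.4258.
I_d = I_cond = (V₀/R) e^(−t/τ) = (0.05773)(0.4258) = 0.0246 A.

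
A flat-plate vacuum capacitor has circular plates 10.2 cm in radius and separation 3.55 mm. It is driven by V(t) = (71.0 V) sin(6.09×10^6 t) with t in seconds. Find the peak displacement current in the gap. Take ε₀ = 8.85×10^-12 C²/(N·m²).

0.0352 A

C = ε₀A/d = (8.85×10^-12)(0.03269)/(3.55×10^-3) = 8.149×10^-11 F; ω = 6.09×10^6 rad/s.
I_d = C dV/dt, so |I_d|_max = C V₀ ω = (8.149×10^-11)(71.0)(6.09×10^6) = 0.0352 A.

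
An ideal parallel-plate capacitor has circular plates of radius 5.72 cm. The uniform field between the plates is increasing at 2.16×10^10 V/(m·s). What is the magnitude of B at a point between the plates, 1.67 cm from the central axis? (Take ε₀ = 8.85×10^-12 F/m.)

2.01×10^-9 T

Through the whole plate area (πR² = 0.01028 m²), I_d = ε₀ πR² dE/dt = 1.965×10^-3 A.
An Ampèrian loop of radius r encloses a fraction (r/R)² of I_d. Then B·2πr = μ₀ I_d (r/R)², giving B = μ₀ I_d r/(2πR²) = 2.01×10^-9 T.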